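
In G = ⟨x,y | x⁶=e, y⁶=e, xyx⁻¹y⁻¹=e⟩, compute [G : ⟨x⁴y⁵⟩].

First find ord(x⁴y⁵) by computing successive powers:
  (x⁴y⁵)¹ = x⁴y⁵, (x⁴y⁵)² = x²y⁴, (x⁴y⁵)³ = y³, (x⁴y⁵)⁴ = x⁴y², (x⁴y⁵)⁵ = x²y, (x⁴y⁵)⁶ = e.
So |⟨x⁴y⁵⟩| = ord(x⁴y⁵) = 6. With |G| = 36, by Lagrange [G : ⟨x⁴y⁵⟩] = 36/6 = 6.

Answer: 6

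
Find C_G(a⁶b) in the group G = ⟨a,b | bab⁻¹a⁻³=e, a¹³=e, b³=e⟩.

⟨a⁶b⟩ ⊆ C_G(a⁶b) since powers of a⁶b commute with a⁶b; so |C_G(a⁶b)| ≥ |⟨a⁶b⟩| = 3.
By orbit–stabilizer, |C_G(a⁶b)| = |G| / |conj. class of a⁶b| = 39 / 13 = 3.
The 3 elements commuting with a⁶b are {e, a⁶b, a¹¹b²}.

Answer: {e, a⁶b, a¹¹b²}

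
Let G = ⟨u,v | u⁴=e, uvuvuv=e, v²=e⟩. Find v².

Compute successive powers of v, reducing at each step:
  v²: v · v = e

Answer: e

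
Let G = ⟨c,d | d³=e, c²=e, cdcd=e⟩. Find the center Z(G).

An element z ∈ Z(G) iff z commutes with every generator.
For example e is central: e·c = c = c·e; e·d = d = d·e.
Whereas c ∉ Z(G) since c·d = cd ≠ cd² = d·c.
Checking each of the 6 elements this way gives Z(G) = {e}, of order 1.

Answer: {e}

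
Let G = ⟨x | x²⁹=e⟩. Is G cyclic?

|G| = 29. The element x has order 29 (its powers give 29 distinct elements), so ⟨x⟩ = G and G is cyclic.

Answer: Yes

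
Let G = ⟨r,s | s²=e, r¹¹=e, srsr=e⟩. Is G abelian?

r·s = rs but s·r = r¹⁰s, so r·s ≠ s·r and G is not abelian.

Answer: No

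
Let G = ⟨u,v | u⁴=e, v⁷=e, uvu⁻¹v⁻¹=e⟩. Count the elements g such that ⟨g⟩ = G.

G is cyclic of order 28. An element generates G iff its order is 28, and a cyclic group of order 28 has exactly φ(28) = 12 such elements.

Answer: 12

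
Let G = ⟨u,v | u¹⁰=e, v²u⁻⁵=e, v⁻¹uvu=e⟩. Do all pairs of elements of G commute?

u·v = uv but v·u = u⁴v⁻¹, so u·v ≠ v·u and G is not abelian.

Answer: No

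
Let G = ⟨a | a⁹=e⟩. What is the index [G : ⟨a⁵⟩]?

First find ord(a⁵) by computing successive powers:
  (a⁵)¹ = a⁵, (a⁵)² = a, (a⁵)³ = a⁶, (a⁵)⁴ = a², (a⁵)⁵ = a⁷, (a⁵)⁶ = a³, (a⁵)⁷ = a⁸, (a⁵)⁸ = a⁴, (a⁵)⁹ = e.
So |⟨a⁵⟩| = ord(a⁵) = 9. With |G| = 9, by Lagrange [G : ⟨a⁵⟩] = 9/9 = 1.

Answer: 1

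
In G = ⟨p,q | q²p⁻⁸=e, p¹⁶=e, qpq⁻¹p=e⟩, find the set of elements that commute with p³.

⟨p³⟩ ⊆ C_G(p³) since powers of p³ commute with p³; so |C_G(p³)| ≥ |⟨p³⟩| = 16.
By orbit–stabilizer, |C_G(p³)| = |G| / |conj. class of p³| = 32 / 2 = 16.
The 16 elements commuting with p³ are {e, p, p², p³, p⁴, p⁵, p⁶, p⁷, p⁸, p⁹, p¹⁰, p¹¹, p¹², p¹³, p¹⁴, p¹⁵}.

Answer: {e, p, p², p³, p⁴, p⁵, p⁶, p⁷, p⁸, p⁹, p¹⁰, p¹¹, p¹², p¹³, p¹⁴, p¹⁵}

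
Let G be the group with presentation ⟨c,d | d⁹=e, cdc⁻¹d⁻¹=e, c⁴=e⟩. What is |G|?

Enumerate words in the generators, reducing via the relations: the distinct elements are
  {c, d, e, cd, c², c³, d², d³, d⁴, d⁵, d⁶, d⁷, d⁸, cd², cd³, cd⁴, cd⁵, cd⁶, cd⁷, cd⁸, c²d, c³d, c²d², c²d³, c²d⁴, c²d⁵, c²d⁶, c²d⁷, c²d⁸, c³d², c³d³, c³d⁴, c³d⁵, c³d⁶, c³d⁷, c³d⁸}.
No further products give new elements, so |G| = 36.

Answer: 36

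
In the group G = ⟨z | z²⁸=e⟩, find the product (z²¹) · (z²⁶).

Compute (z²¹) · (z²⁶) by multiplying left to right and reducing via the relations at each step:
  (z²¹) · z²⁶ = z¹⁹

Answer: z¹⁹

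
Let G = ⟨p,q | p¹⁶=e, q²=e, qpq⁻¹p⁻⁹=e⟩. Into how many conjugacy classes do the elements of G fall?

The conjugacy classes (representative and size) are:
  [e] (size 1), [p⁹] (size 2), [p²] (size 1), [p³] (size 2), [p⁴] (size 1), [p¹³] (size 2), [p⁶] (size 1), [p¹⁵] (size 2), [p⁸] (size 1), [p¹⁰] (size 1), [p¹²] (size 1), [p¹⁴] (size 1), [q] (size 2), [pq] (size 2), [p²q] (size 2), [p¹¹q] (size 2), [p⁴q] (size 2), [p¹³q] (size 2), [p¹⁴q] (size 2), [p¹⁵q] (size 2).
Class equation: 1 + 2 + 1 + 2 + 1 + 2 + 1 + 2 + 1 + 1 + 1 + 1 + 2 + 2 + 2 + 2 + 2 + 2 + 2 + 2 = 32 = |G|. So G has 20 conjugacy classes.

Answer: 20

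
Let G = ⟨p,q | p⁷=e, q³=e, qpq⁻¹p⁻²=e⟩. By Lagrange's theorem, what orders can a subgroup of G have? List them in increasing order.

|G| = 21 = 3 · 7. By Lagrange's theorem the order of any subgroup divides 21; the divisors of 21 are 1, 3, 7, 21.

Answer: 1, 3, 7, 21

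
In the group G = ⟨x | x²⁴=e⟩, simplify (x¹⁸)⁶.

Compute successive powers of (x¹⁸), reducing at each step:
  (x¹⁸)²: (x¹⁸) · x¹⁸ = x¹²
  (x¹⁸)³: (x¹²) · x¹⁸ = x⁶
  (x¹⁸)⁴: (x⁶) · x¹⁸ = e
  (x¹⁸)⁵: e · x¹⁸ = x¹⁸
  (x¹⁸)⁶: (x¹⁸) · x¹⁸ = x¹²

Answer: x¹²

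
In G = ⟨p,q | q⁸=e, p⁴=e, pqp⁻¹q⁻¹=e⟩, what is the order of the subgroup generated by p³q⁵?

|⟨p³q⁵⟩| equals the order of p³q⁵. Compute successive powers until reaching e:
  (p³q⁵)¹ = p³q⁵, (p³q⁵)² = p²q², (p³q⁵)³ = pq⁷, (p³q⁵)⁴ = q⁴, (p³q⁵)⁵ = p³q, (p³q⁵)⁶ = p²q⁶, (p³q⁵)⁷ = pq³, (p³q⁵)⁸ = e.
The smallest positive k with (p³q⁵)ᵏ = e is 8, so |⟨p³q⁵⟩| = 8.

Answer: 8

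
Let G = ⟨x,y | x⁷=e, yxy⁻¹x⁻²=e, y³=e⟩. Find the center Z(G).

An element z ∈ Z(G) iff z commutes with every generator.
For example e is central: e·x = x = x·e; e·y = y = y·e.
Whereas x ∉ Z(G) since x·y = xy ≠ x²y = y·x.
Checking each of the 21 elements this way gives Z(G) = {e}, of order 1.

Answer: {e}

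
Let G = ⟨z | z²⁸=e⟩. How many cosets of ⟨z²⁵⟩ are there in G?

First find ord(z²⁵) by computing successive powers:
  (z²⁵)¹ = z²⁵, (z²⁵)² = z²², (z²⁵)³ = z¹⁹, (z²⁵)⁴ = z¹⁶, (z²⁵)⁵ = z¹³, (z²⁵)⁶ = z¹⁰, (z²⁵)⁷ = z⁷, (z²⁵)⁸ = z⁴, (z²⁵)⁹ = z, (z²⁵)¹⁰ = z²⁶, (z²⁵)¹¹ = z²³, (z²⁵)¹² = z²⁰, (z²⁵)¹³ = z¹⁷, (z²⁵)¹⁴ = z¹⁴, (z²⁵)¹⁵ = z¹¹, (z²⁵)¹⁶ = z⁸, (z²⁵)¹⁷ = z⁵, (z²⁵)¹⁸ = z², (z²⁵)¹⁹ = z²⁷, (z²⁵)²⁰ = z²⁴, (z²⁵)²¹ = z²¹, (z²⁵)²² = z¹⁸, (z²⁵)²³ = z¹⁵, (z²⁵)²⁴ = z¹², (z²⁵)²⁵ = z⁹, (z²⁵)²⁶ = z⁶, (z²⁵)²⁷ = z³, (z²⁵)²⁸ = e.
So |⟨z²⁵⟩| = ord(z²⁵) = 28. With |G| = 28, by Lagrange [G : ⟨z²⁵⟩] = 28/28 = 1.

Answer: 1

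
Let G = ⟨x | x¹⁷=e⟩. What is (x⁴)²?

Compute successive powers of (x⁴), reducing at each step:
  (x⁴)²: (x⁴) · x⁴ = x⁸

Answer: x⁸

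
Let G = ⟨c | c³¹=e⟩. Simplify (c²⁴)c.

Compute (c²⁴) · c by multiplying left to right and reducing via the relations at each step:
  (c²⁴) · c = c²⁵

Answer: c²⁵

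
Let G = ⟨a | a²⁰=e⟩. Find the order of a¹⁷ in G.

Compute successive powers until reaching e:
  (a¹⁷)¹ = a¹⁷, (a¹⁷)² = a¹⁴, (a¹⁷)³ = a¹¹, (a¹⁷)⁴ = a⁸, (a¹⁷)⁵ = a⁵, (a¹⁷)⁶ = a², (a¹⁷)⁷ = a¹⁹, (a¹⁷)⁸ = a¹⁶, (a¹⁷)⁹ = a¹³, (a¹⁷)¹⁰ = a¹⁰, (a¹⁷)¹¹ = a⁷, (a¹⁷)¹² = a⁴, (a¹⁷)¹³ = a, (a¹⁷)¹⁴ = a¹⁸, (a¹⁷)¹⁵ = a¹⁵, (a¹⁷)¹⁶ = a¹², (a¹⁷)¹⁷ = a⁹, (a¹⁷)¹⁸ = a⁶, (a¹⁷)¹⁹ = a³, (a¹⁷)²⁰ = e.
The smallest positive k with (a¹⁷)ᵏ = e is 20.

Answer: 20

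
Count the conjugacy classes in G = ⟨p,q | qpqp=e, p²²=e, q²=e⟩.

The conjugacy classes (representative and size) are:
  [e] (size 1), [p] (size 2), [p²] (size 2), [p¹⁹] (size 2), [p⁴] (size 2), [p⁵] (size 2), [p⁶] (size 2), [p⁷] (size 2), [p⁸] (size 2), [p¹³] (size 2), [p¹⁰] (size 2), [p¹¹] (size 1), [p⁶q] (size 11), [pq] (size 11).
Class equation: 1 + 2 + 2 + 2 + 2 + 2 + 2 + 2 + 2 + 2 + 2 + 1 + 11 + 11 = 44 = |G|. So G has 14 conjugacy classes.

Answer: 14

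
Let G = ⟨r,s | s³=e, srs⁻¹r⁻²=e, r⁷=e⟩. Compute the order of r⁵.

Compute successive powers until reaching e:
  (r⁵)¹ = r⁵, (r⁵)² = r³, (r⁵)³ = r, (r⁵)⁴ = r⁶, (r⁵)⁵ = r⁴, (r⁵)⁶ = r², (r⁵)⁷ = e.
The smallest positive k with (r⁵)ᵏ = e is 7.

Answer: 7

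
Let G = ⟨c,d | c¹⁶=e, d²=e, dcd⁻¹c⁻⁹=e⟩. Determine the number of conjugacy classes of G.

The conjugacy classes (representative and size) are:
  [e] (size 1), [c⁹] (size 2), [c²] (size 1), [c³] (size 2), [c⁴] (size 1), [c¹³] (size 2), [c⁶] (size 1), [c¹⁵] (size 2), [c⁸] (size 1), [c¹⁰] (size 1), [c¹²] (size 1), [c¹⁴] (size 1), [d] (size 2), [cd] (size 2), [c²d] (size 2), [c¹¹d] (size 2), [c⁴d] (size 2), [c¹³d] (size 2), [c¹⁴d] (size 2), [c¹⁵d] (size 2).
Class equation: 1 + 2 + 1 + 2 + 1 + 2 + 1 + 2 + 1 + 1 + 1 + 1 + 2 + 2 + 2 + 2 + 2 + 2 + 2 + 2 = 32 = |G|. So G has 20 conjugacy classes.

Answer: 20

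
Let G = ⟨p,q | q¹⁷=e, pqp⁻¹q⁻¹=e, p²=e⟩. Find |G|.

Enumerate words in the generators, reducing via the relations: the distinct elements are
  {e, p, q, pq, q², q³, q⁴, q⁵, q⁶, q⁷, q⁸, q⁹, pq², pq³, pq⁴, pq⁵, pq⁶, pq⁷, pq⁸, pq⁹, q¹², q¹³, q¹¹, q¹⁰, q¹⁴, q¹⁵, q¹⁶, pq¹², pq¹³, pq¹¹, pq¹⁰, pq¹⁴, pq¹⁵, pq¹⁶}.
No further products give new elements, so |G| = 34.

Answer: 34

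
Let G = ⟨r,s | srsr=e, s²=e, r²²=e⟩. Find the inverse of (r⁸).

The order of (r⁸) is 11 (smallest k with (r⁸)ᵏ = e), so (r⁸)⁻¹ = (r⁸)¹⁰ = r¹⁴.
Check: (r⁸) · (r¹⁴) → (r⁸) · r¹⁴ = e, giving e as required.

Answer: r¹⁴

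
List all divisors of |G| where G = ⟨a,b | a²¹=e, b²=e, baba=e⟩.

|G| = 42 = 2 · 3 · 7. By Lagrange's theorem the order of any subgroup divides 42; the divisors of 42 are 1, 2, 3, 6, 7, 14, 21, 42.

Answer: 1, 2, 3, 6, 7, 14, 21, 42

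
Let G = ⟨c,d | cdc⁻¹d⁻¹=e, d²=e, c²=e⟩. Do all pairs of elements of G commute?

Each pair of generators commutes: c·d = cd = d·c. Since the generators pairwise commute, every element of G commutes with every other, so G is abelian.

Answer: Yes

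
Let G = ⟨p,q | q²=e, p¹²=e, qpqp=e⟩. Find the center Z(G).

An element z ∈ Z(G) iff z commutes with every generator.
For example p⁶ is central: (p⁶)·p = p⁷ = p·(p⁶); (p⁶)·q = p⁶q = q·(p⁶).
Whereas p ∉ Z(G) since p·q = pq ≠ p¹¹q = q·p.
Checking each of the 24 elements this way gives Z(G) = {e, p⁶}, of order 2.

Answer: {e, p⁶}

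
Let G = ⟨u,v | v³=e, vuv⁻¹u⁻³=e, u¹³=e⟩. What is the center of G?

An element z ∈ Z(G) iff z commutes with every generator.
For example e is central: e·u = u = u·e; e·v = v = v·e.
Whereas u ∉ Z(G) since u·v = uv ≠ u³v = v·u.
Checking each of the 39 elements this way gives Z(G) = {e}, of order 1.

Answer: {e}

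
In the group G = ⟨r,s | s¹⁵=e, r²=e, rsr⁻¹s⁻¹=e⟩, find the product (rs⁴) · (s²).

Compute (rs⁴) · (s²) by multiplying left to right and reducing via the relations at each step:
  (rs⁴) · s² = rs⁶

Answer: rs⁶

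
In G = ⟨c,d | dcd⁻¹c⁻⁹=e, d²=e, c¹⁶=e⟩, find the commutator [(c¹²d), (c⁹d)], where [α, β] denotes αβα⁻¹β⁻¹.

[(c¹²d), (c⁹d)] = (c¹²d)·(c⁹d)·(c¹²d)⁻¹·(c⁹d)⁻¹.
  (c¹²d) · (c⁹d) = c¹³
  (c¹³) · (c⁴d) = cd
  (cd) · (c¹⁵d) = c⁸

Answer: c⁸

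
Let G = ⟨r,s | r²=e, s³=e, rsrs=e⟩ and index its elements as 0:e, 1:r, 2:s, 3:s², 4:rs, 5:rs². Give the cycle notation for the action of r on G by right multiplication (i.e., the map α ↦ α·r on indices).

(0 1)(2 5)(3 4)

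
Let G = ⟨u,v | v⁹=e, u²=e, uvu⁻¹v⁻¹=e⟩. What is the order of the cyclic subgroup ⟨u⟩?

|⟨u⟩| equals the order of u. Compute successive powers until reaching e:
  u¹ = u, u² = e.
The smallest positive k with uᵏ = e is 2, so |⟨u⟩| = 2.

Answer: 2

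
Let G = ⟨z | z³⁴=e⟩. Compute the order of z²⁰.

Compute successive powers until reaching e:
  (z²⁰)¹ = z²⁰, (z²⁰)² = z⁶, (z²⁰)³ = z²⁶, (z²⁰)⁴ = z¹², (z²⁰)⁵ = z³², (z²⁰)⁶ = z¹⁸, (z²⁰)⁷ = z⁴, (z²⁰)⁸ = z²⁴, (z²⁰)⁹ = z¹⁰, (z²⁰)¹⁰ = z³⁰, (z²⁰)¹¹ = z¹⁶, (z²⁰)¹² = z², (z²⁰)¹³ = z²², (z²⁰)¹⁴ = z⁸, (z²⁰)¹⁵ = z²⁸, (z²⁰)¹⁶ = z¹⁴, (z²⁰)¹⁷ = e.
The smallest positive k with (z²⁰)ᵏ = e is 17.

Answer: 17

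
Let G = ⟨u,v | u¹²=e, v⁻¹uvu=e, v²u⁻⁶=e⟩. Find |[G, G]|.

G' = [G, G] is generated by all commutators. The generator-pair commutators are: [u, v] = u².
The subgroup they normally generate is {e, u², u⁴, u⁶, u⁸, u¹⁰}, of order 6.
Check: |G/G'| = 24/6 = 4 is the order of the abelianisation.

Answer: 6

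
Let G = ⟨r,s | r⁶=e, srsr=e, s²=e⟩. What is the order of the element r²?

Compute successive powers until reaching e:
  (r²)¹ = r², (r²)² = r⁴, (r²)³ = e.
The smallest positive k with (r²)ᵏ = e is 3.

Answer: 3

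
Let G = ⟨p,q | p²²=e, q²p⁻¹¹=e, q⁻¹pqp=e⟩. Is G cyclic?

Every cyclic group is abelian. But p·q = pq while q·p = p¹⁰q⁻¹, so p·q ≠ q·p and G is not abelian. Hence G is not cyclic.

Answer: No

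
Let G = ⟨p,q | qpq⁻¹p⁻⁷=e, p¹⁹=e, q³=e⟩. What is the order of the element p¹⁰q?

Compute successive powers until reaching e:
  (p¹⁰q)¹ = p¹⁰q, (p¹⁰q)² = p⁴q², (p¹⁰q)³ = e.
The smallest positive k with (p¹⁰q)ᵏ = e is 3.

Answer: 3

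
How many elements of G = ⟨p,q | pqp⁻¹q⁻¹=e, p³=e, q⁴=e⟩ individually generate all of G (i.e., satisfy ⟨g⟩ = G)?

G is cyclic of order 12. An element generates G iff its order is 12, and a cyclic group of order 12 has exactly φ(12) = 4 such elements.

Answer: 4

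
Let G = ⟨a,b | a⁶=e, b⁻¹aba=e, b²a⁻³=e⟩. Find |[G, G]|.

G' = [G, G] is generated by all commutators. The generator-pair commutators are: [a, b] = a².
The subgroup they normally generate is {e, a², a⁴}, of order 3.
Check: |G/G'| = 12/3 = 4 is the order of the abelianisation.

Answer: 3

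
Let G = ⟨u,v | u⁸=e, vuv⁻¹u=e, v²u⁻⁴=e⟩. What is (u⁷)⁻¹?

The order of (u⁷) is 8 (smallest k with (u⁷)ᵏ = e), so (u⁷)⁻¹ = (u⁷)⁷ = u.
Check: (u⁷) · u → (u⁷) · u = e, giving e as required.

Answer: u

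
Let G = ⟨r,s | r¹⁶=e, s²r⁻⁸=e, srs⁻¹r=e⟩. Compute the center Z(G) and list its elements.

An element z ∈ Z(G) iff z commutes with every generator.
For example r⁸ is central: (r⁸)·r = r⁹ = r·(r⁸); (r⁸)·s = s⁻¹ = s·(r⁸).
Whereas r ∉ Z(G) since r·s = rs ≠ r⁷s⁻¹ = s·r.
Checking each of the 32 elements this way gives Z(G) = {e, r⁸}, of order 2.

Answer: {e, r⁸}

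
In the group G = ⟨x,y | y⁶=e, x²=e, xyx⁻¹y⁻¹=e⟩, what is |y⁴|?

Compute successive powers until reaching e:
  (y⁴)¹ = y⁴, (y⁴)² = y², (y⁴)³ = e.
The smallest positive k with (y⁴)ᵏ = e is 3.

Answer: 3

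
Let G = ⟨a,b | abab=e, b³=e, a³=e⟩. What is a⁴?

Compute successive powers of a, reducing at each step:
  a²: a · a = a²
  a³: (a²) · a = e
  a⁴: e · a = a

Answer: a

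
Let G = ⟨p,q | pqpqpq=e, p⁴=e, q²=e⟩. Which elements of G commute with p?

⟨p⟩ ⊆ C_G(p) since powers of p commute with p; so |C_G(p)| ≥ |⟨p⟩| = 4.
By orbit–stabilizer, |C_G(p)| = |G| / |conj. class of p| = 24 / 6 = 4.
The 4 elements commuting with p are {e, p, p², p³}.

Answer: {e, p, p², p³}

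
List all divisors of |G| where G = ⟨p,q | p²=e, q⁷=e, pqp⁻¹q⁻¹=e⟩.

|G| = 14 = 2 · 7. By Lagrange's theorem the order of any subgroup divides 14; the divisors of 14 are 1, 2, 7, 14.

Answer: 1, 2, 7, 14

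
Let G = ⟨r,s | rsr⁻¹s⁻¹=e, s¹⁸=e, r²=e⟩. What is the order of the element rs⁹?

Compute successive powers until reaching e:
  (rs⁹)¹ = rs⁹, (rs⁹)² = e.
The smallest positive k with (rs⁹)ᵏ = e is 2.

Answer: 2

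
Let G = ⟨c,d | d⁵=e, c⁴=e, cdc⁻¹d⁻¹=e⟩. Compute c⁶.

Compute successive powers of c, reducing at each step:
  c²: c · c = c²
  c³: (c²) · c = c³
  c⁴: (c³) · c = e
  c⁵: e · c = c
  c⁶: c · c = c²

Answer: c²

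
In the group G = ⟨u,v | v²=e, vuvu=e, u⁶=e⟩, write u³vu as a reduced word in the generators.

Multiply left to right, reducing at each step:
  (u³) · v = u³v
  (u³v) · u = u²v

Answer: u²v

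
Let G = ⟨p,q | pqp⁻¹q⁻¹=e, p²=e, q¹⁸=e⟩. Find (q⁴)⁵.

Compute successive powers of (q⁴), reducing at each step:
  (q⁴)²: (q⁴) · q⁴ = q⁸
  (q⁴)³: (q⁸) · q⁴ = q¹²
  (q⁴)⁴: (q¹²) · q⁴ = q¹⁶
  (q⁴)⁵: (q¹⁶) · q⁴ = q²

Answer: q²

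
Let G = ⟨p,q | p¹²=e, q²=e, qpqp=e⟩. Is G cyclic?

Every cyclic group is abelian. But p·q = pq while q·p = p¹¹q, so p·q ≠ q·p and G is not abelian. Hence G is not cyclic.

Answer: No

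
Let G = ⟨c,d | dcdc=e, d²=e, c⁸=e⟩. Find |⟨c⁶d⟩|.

|⟨c⁶d⟩| equals the order of c⁶d. Compute successive powers until reaching e:
  (c⁶d)¹ = c⁶d, (c⁶d)² = e.
The smallest positive k with (c⁶d)ᵏ = e is 2, so |⟨c⁶d⟩| = 2.

Answer: 2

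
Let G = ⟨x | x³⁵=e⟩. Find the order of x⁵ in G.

Compute successive powers until reaching e:
  (x⁵)¹ = x⁵, (x⁵)² = x¹⁰, (x⁵)³ = x¹⁵, (x⁵)⁴ = x²⁰, (x⁵)⁵ = x²⁵, (x⁵)⁶ = x³⁰, (x⁵)⁷ = e.
The smallest positive k with (x⁵)ᵏ = e is 7.

Answer: 7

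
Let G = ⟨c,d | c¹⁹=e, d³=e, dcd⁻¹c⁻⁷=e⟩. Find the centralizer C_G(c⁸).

⟨c⁸⟩ ⊆ C_G(c⁸) since powers of c⁸ commute with c⁸; so |C_G(c⁸)| ≥ |⟨c⁸⟩| = 19.
By orbit–stabilizer, |C_G(c⁸)| = |G| / |conj. class of c⁸| = 57 / 3 = 19.
The 19 elements commuting with c⁸ are {e, c, c², c³, c⁴, c⁵, c⁶, c⁷, c⁸, c⁹, c¹⁰, c¹¹, c¹², c¹³, c¹⁴, c¹⁵, c¹⁶, c¹⁷, c¹⁸}.

Answer: {e, c, c², c³, c⁴, c⁵, c⁶, c⁷, c⁸, c⁹, c¹⁰, c¹¹, c¹², c¹³, c¹⁴, c¹⁵, c¹⁶, c¹⁷, c¹⁸}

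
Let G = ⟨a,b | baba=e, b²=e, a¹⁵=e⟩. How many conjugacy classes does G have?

The conjugacy classes (representative and size) are:
  [e] (size 1), [a¹⁴] (size 2), [a²] (size 2), [a³] (size 2), [a⁴] (size 2), [a¹⁰] (size 2), [a⁹] (size 2), [a⁷] (size 2), [a¹³b] (size 15).
Class equation: 1 + 2 + 2 + 2 + 2 + 2 + 2 + 2 + 15 = 30 = |G|. So G has 9 conjugacy classes.

Answer: 9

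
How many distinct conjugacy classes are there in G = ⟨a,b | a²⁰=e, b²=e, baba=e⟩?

The conjugacy classes (representative and size) are:
  [e] (size 1), [a] (size 2), [a¹⁸] (size 2), [a³] (size 2), [a⁴] (size 2), [a¹⁵] (size 2), [a¹⁴] (size 2), [a⁷] (size 2), [a¹²] (size 2), [a¹¹] (size 2), [a¹⁰] (size 1), [a¹⁸b] (size 10), [a⁵b] (size 10).
Class equation: 1 + 2 + 2 + 2 + 2 + 2 + 2 + 2 + 2 + 2 + 1 + 10 + 10 = 40 = |G|. So G has 13 conjugacy classes.

Answer: 13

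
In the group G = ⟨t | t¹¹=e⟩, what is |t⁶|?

Compute successive powers until reaching e:
  (t⁶)¹ = t⁶, (t⁶)² = t, (t⁶)³ = t⁷, (t⁶)⁴ = t², (t⁶)⁵ = t⁸, (t⁶)⁶ = t³, (t⁶)⁷ = t⁹, (t⁶)⁸ = t⁴, (t⁶)⁹ = t¹⁰, (t⁶)¹⁰ = t⁵, (t⁶)¹¹ = e.
The smallest positive k with (t⁶)ᵏ = e is 11.

Answer: 11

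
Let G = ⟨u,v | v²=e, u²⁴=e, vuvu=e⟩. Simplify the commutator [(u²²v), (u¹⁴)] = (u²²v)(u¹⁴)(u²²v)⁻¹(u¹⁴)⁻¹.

[(u²²v), (u¹⁴)] = (u²²v)·(u¹⁴)·(u²²v)⁻¹·(u¹⁴)⁻¹.
  (u²²v) · (u¹⁴) = u⁸v
  (u⁸v) · (u²²v) = u¹⁰
  (u¹⁰) · (u¹⁰) = u²⁰

Answer: u²⁰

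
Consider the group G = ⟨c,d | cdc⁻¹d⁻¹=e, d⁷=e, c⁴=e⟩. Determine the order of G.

Enumerate words in the generators, reducing via the relations: the distinct elements are
  {c, d, e, cd, c², c³, d², d³, d⁴, d⁵, d⁶, cd², cd³, cd⁴, cd⁵, cd⁶, c²d, c³d, c²d², c²d³, c²d⁴, c²d⁵, c²d⁶, c³d², c³d³, c³d⁴, c³d⁵, c³d⁶}.
No further products give new elements, so |G| = 28.

Answer: 28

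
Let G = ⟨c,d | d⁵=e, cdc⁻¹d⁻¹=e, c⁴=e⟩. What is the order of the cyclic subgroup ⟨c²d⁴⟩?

|⟨c²d⁴⟩| equals the order of c²d⁴. Compute successive powers until reaching e:
  (c²d⁴)¹ = c²d⁴, (c²d⁴)² = d³, (c²d⁴)³ = c²d², (c²d⁴)⁴ = d, (c²d⁴)⁵ = c², (c²d⁴)⁶ = d⁴, (c²d⁴)⁷ = c²d³, (c²d⁴)⁸ = d², (c²d⁴)⁹ = c²d, (c²d⁴)¹⁰ = e.
The smallest positive k with (c²d⁴)ᵏ = e is 10, so |⟨c²d⁴⟩| = 10.

Answer: 10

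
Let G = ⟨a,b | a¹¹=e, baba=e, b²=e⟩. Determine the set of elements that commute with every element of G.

An element z ∈ Z(G) iff z commutes with every generator.
For example e is central: e·a = a = a·e; e·b = b = b·e.
Whereas a ∉ Z(G) since a·b = ab ≠ a¹⁰b = b·a.
Checking each of the 22 elements this way gives Z(G) = {e}, of order 1.

Answer: {e}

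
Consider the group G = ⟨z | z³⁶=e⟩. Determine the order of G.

G is generated by a single element, so G is cyclic. The relator gives z³⁶ = e and no smaller power is forced to be e, so the 36 powers {e, z, z², z³, z⁴, z⁵, z⁶, z⁷, z⁸, z⁹, z²², z²³, z²¹, z²⁰, z²⁴, z²⁵, z²⁶, z²⁷, z²⁸, z²⁹, z³², z³³, z³¹, z³⁰, z³⁴, z³⁵, z¹², z¹³, z¹¹, z¹⁰, z¹⁴, z¹⁵, z¹⁶, z¹⁷, z¹⁸, z¹⁹} are distinct. Hence |G| = 36.

Answer: 36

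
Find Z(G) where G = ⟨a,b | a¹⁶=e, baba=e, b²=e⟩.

An element z ∈ Z(G) iff z commutes with every generator.
For example a⁸ is central: (a⁸)·a = a⁹ = a·(a⁸); (a⁸)·b = a⁸b = b·(a⁸).
Whereas a ∉ Z(G) since a·b = ab ≠ a¹⁵b = b·a.
Checking each of the 32 elements this way gives Z(G) = {e, a⁸}, of order 2.

Answer: {e, a⁸}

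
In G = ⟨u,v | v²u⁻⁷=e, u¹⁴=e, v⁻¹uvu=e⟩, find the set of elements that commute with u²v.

⟨u²v⟩ ⊆ C_G(u²v) since powers of u²v commute with u²v; so |C_G(u²v)| ≥ |⟨u²v⟩| = 4.
By orbit–stabilizer, |C_G(u²v)| = |G| / |conj. class of u²v| = 28 / 7 = 4.
The 4 elements commuting with u²v are {e, u⁷, u²v, u²v⁻¹}.

Answer: {e, u⁷, u²v, u²v⁻¹}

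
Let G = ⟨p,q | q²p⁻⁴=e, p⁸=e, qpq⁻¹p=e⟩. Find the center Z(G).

An element z ∈ Z(G) iff z commutes with every generator.
For example p⁴ is central: (p⁴)·p = p⁵ = p·(p⁴); (p⁴)·q = q⁻¹ = q·(p⁴).
Whereas p ∉ Z(G) since p·q = pq ≠ p³q⁻¹ = q·p.
Checking each of the 16 elements this way gives Z(G) = {e, p⁴}, of order 2.

Answer: {e, p⁴}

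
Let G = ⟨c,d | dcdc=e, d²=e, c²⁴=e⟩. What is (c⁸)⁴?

Compute successive powers of (c⁸), reducing at each step:
  (c⁸)²: (c⁸) · c⁸ = c¹⁶
  (c⁸)³: (c¹⁶) · c⁸ = e
  (c⁸)⁴: e · c⁸ = c⁸

Answer: c⁸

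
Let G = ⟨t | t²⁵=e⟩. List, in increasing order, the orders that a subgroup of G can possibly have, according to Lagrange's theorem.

|G| = 25 = 5². By Lagrange's theorem the order of any subgroup divides 25; the divisors of 25 are 1, 5, 25.

Answer: 1, 5, 25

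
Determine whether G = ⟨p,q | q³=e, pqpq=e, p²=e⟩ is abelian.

p·q = pq but q·p = pq², so p·q ≠ q·p and G is not abelian.

Answer: No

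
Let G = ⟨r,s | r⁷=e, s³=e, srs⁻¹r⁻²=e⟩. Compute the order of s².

Compute successive powers until reaching e:
  (s²)¹ = s², (s²)² = s, (s²)³ = e.
The smallest positive k with (s²)ᵏ = e is 3.

Answer: 3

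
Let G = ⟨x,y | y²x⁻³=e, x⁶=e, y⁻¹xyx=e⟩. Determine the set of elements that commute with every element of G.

An element z ∈ Z(G) iff z commutes with every generator.
For example x³ is central: (x³)·x = x⁴ = x·(x³); (x³)·y = y⁻¹ = y·(x³).
Whereas x ∉ Z(G) since x·y = xy ≠ x²y⁻¹ = y·x.
Checking each of the 12 elements this way gives Z(G) = {e, x³}, of order 2.

Answer: {e, x³}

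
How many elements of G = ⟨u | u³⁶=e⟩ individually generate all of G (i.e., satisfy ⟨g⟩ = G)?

G is cyclic of order 36. An element generates G iff its order is 36, and a cyclic group of order 36 has exactly φ(36) = 12 such elements.

Answer: 12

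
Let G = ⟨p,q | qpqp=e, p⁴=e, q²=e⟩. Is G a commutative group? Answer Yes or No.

p·q = pq but q·p = p³q, so p·q ≠ q·p and G is not abelian.

Answer: No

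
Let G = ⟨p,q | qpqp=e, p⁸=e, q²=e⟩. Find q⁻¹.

The order of q is 2 (smallest k with qᵏ = e), so q⁻¹ = q¹ = q.
Check: q · q → q · q = e, giving e as required.

Answer: q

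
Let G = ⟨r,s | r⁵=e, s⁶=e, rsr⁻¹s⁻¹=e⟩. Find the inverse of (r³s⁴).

The order of (r³s⁴) is 15 (smallest k with (r³s⁴)ᵏ = e), so (r³s⁴)⁻¹ = (r³s⁴)¹⁴ = r²s².
Check: (r³s⁴) · (r²s²) → (r³s⁴) · r² = s⁴;   (s⁴) · s² = e, giving e as required.

Answer: r²s²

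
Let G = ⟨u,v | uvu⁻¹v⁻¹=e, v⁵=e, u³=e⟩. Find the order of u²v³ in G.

Compute successive powers until reaching e:
  (u²v³)¹ = u²v³, (u²v³)² = uv, (u²v³)³ = v⁴, (u²v³)⁴ = u²v², (u²v³)⁵ = u, (u²v³)⁶ = v³, (u²v³)⁷ = u²v, (u²v³)⁸ = uv⁴, (u²v³)⁹ = v², (u²v³)¹⁰ = u², (u²v³)¹¹ = uv³, (u²v³)¹² = v, (u²v³)¹³ = u²v⁴, (u²v³)¹⁴ = uv², (u²v³)¹⁵ = e.
The smallest positive k with (u²v³)ᵏ = e is 15.

Answer: 15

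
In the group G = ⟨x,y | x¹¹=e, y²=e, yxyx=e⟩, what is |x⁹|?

Compute successive powers until reaching e:
  (x⁹)¹ = x⁹, (x⁹)² = x⁷, (x⁹)³ = x⁵, (x⁹)⁴ = x³, (x⁹)⁵ = x, (x⁹)⁶ = x¹⁰, (x⁹)⁷ = x⁸, (x⁹)⁸ = x⁶, (x⁹)⁹ = x⁴, (x⁹)¹⁰ = x², (x⁹)¹¹ = e.
The smallest positive k with (x⁹)ᵏ = e is 11.

Answer: 11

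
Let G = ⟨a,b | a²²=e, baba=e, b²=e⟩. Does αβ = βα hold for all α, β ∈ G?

a·b = ab but b·a = a²¹b, so a·b ≠ b·a and G is not abelian.

Answer: No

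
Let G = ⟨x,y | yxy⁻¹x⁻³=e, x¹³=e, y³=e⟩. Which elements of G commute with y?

⟨y⟩ ⊆ C_G(y) since powers of y commute with y; so |C_G(y)| ≥ |⟨y⟩| = 3.
By orbit–stabilizer, |C_G(y)| = |G| / |conj. class of y| = 39 / 13 = 3.
The 3 elements commuting with y are {e, y, y²}.

Answer: {e, y, y²}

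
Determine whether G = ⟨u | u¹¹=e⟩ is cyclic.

|G| = 11. The element u has order 11 (its powers give 11 distinct elements), so ⟨u⟩ = G and G is cyclic.

Answer: Yes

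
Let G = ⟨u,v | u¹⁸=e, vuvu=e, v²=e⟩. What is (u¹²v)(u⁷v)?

Compute (u¹²v) · (u⁷v) by multiplying left to right and reducing via the relations at each step:
  (u¹²v) · u⁷ = u⁵v
  (u⁵v) · v = u⁵

Answer: u⁵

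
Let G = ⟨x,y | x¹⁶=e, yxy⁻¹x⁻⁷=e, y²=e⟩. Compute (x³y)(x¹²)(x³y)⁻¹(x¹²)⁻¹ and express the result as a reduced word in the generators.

[(x³y), (x¹²)] = (x³y)·(x¹²)·(x³y)⁻¹·(x¹²)⁻¹.
  (x³y) · (x¹²) = x⁷y
  (x⁷y) · (x¹¹y) = x⁴
  (x⁴) · (x⁴) = x⁸

Answer: x⁸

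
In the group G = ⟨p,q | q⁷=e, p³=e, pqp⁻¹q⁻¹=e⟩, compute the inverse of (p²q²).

The order of (p²q²) is 21 (smallest k with (p²q²)ᵏ = e), so (p²q²)⁻¹ = (p²q²)²⁰ = pq⁵.
Check: (p²q²) · (pq⁵) → (p²q²) · p = q²;   (q²) · q⁵ = e, giving e as required.

Answer: pq⁵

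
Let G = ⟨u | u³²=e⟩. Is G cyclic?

|G| = 32. The element u has order 32 (its powers give 32 distinct elements), so ⟨u⟩ = G and G is cyclic.

Answer: Yes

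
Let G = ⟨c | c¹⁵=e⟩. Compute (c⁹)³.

Compute successive powers of (c⁹), reducing at each step:
  (c⁹)²: (c⁹) · c⁹ = c³
  (c⁹)³: (c³) · c⁹ = c¹²

Answer: c¹²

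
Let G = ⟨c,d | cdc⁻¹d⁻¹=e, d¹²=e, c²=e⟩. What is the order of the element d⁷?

Compute successive powers until reaching e:
  (d⁷)¹ = d⁷, (d⁷)² = d², (d⁷)³ = d⁹, (d⁷)⁴ = d⁴, (d⁷)⁵ = d¹¹, (d⁷)⁶ = d⁶, (d⁷)⁷ = d, (d⁷)⁸ = d⁸, (d⁷)⁹ = d³, (d⁷)¹⁰ = d¹⁰, (d⁷)¹¹ = d⁵, (d⁷)¹² = e.
The smallest positive k with (d⁷)ᵏ = e is 12.

Answer: 12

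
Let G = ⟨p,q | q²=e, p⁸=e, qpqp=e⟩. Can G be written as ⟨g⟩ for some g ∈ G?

Every cyclic group is abelian. But p·q = pq while q·p = p⁷q, so p·q ≠ q·p and G is not abelian. Hence G is not cyclic.

Answer: No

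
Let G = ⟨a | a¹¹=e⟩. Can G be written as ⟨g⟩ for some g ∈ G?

|G| = 11. The element a has order 11 (its powers give 11 distinct elements), so ⟨a⟩ = G and G is cyclic.

Answer: Yes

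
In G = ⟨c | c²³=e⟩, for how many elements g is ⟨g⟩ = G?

G is cyclic of order 23. An element generates G iff its order is 23, and a cyclic group of order 23 has exactly φ(23) = 22 such elements.

Answer: 22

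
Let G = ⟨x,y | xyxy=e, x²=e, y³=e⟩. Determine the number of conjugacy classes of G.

The conjugacy classes (representative and size) are:
  [e] (size 1), [xy²] (size 3), [y²] (size 2).
Class equation: 1 + 3 + 2 = 6 = |G|. So G has 3 conjugacy classes.

Answer: 3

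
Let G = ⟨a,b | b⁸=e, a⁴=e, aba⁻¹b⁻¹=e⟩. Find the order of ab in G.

Compute successive powers until reaching e:
  (ab)¹ = ab, (ab)² = a²b², (ab)³ = a³b³, (ab)⁴ = b⁴, (ab)⁵ = ab⁵, (ab)⁶ = a²b⁶, (ab)⁷ = a³b⁷, (ab)⁸ = e.
The smallest positive k with (ab)ᵏ = e is 8.

Answer: 8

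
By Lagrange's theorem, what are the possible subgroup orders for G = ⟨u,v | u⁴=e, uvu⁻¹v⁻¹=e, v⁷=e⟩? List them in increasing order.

|G| = 28 = 2² · 7. By Lagrange's theorem the order of any subgroup divides 28; the divisors of 28 are 1, 2, 4, 7, 14, 28.

Answer: 1, 2, 4, 7, 14, 28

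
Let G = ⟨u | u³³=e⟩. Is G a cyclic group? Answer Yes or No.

|G| = 33. The element u has order 33 (its powers give 33 distinct elements), so ⟨u⟩ = G and G is cyclic.

Answer: Yes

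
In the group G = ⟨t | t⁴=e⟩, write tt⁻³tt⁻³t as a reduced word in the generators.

Multiply left to right, reducing at each step:
  t · t⁻³ = t²
  (t²) · t = t³
  (t³) · t⁻³ = e
  e · t = t

Answer: t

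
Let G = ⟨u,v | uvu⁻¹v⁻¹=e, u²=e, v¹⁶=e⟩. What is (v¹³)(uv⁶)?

Compute (v¹³) · (uv⁶) by multiplying left to right and reducing via the relations at each step:
  (v¹³) · u = uv¹³
  (uv¹³) · v⁶ = uv³

Answer: uv³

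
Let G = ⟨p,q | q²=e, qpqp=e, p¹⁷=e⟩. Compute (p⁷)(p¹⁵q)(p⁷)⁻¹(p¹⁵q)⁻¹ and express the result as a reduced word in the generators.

[(p⁷), (p¹⁵q)] = (p⁷)·(p¹⁵q)·(p⁷)⁻¹·(p¹⁵q)⁻¹.
  (p⁷) · (p¹⁵q) = p⁵q
  (p⁵q) · (p¹⁰) = p¹²q
  (p¹²q) · (p¹⁵q) = p¹⁴

Answer: p¹⁴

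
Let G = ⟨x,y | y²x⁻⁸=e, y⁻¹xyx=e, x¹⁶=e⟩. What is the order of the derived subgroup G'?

G' = [G, G] is generated by all commutators. The generator-pair commutators are: [x, y] = x².
The subgroup they normally generate is {e, x², x⁴, x⁶, x⁸, x¹⁰, x¹², x¹⁴}, of order 8.
Check: |G/G'| = 32/8 = 4 is the order of the abelianisation.

Answer: 8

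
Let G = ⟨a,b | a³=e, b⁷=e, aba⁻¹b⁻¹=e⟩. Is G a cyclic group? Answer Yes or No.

|G| = 21. The element ab has order 21 (its powers give 21 distinct elements), so ⟨ab⟩ = G and G is cyclic.

Answer: Yes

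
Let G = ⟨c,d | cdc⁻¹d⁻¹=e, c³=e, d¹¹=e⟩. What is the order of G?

Enumerate words in the generators, reducing via the relations: the distinct elements are
  {c, d, e, cd, c², d², d³, d⁴, d⁵, d⁶, d⁷, d⁸, d⁹, cd², cd³, cd⁴, cd⁵, cd⁶, cd⁷, cd⁸, cd⁹, c²d, d¹⁰, cd¹⁰, c²d², c²d³, c²d⁴, c²d⁵, c²d⁶, c²d⁷, c²d⁸, c²d⁹, c²d¹⁰}.
No further products give new elements, so |G| = 33.

Answer: 33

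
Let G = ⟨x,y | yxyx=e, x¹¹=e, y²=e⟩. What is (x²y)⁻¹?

The order of (x²y) is 2 (smallest k with (x²y)ᵏ = e), so (x²y)⁻¹ = (x²y)¹ = x²y.
Check: (x²y) · (x²y) → (x²y) · x² = y;   y · y = e, giving e as required.

Answer: x²y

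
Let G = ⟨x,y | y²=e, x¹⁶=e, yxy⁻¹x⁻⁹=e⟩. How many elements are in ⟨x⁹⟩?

|⟨x⁹⟩| equals the order of x⁹. Compute successive powers until reaching e:
  (x⁹)¹ = x⁹, (x⁹)² = x², (x⁹)³ = x¹¹, (x⁹)⁴ = x⁴, (x⁹)⁵ = x¹³, (x⁹)⁶ = x⁶, (x⁹)⁷ = x¹⁵, (x⁹)⁸ = x⁸, (x⁹)⁹ = x, (x⁹)¹⁰ = x¹⁰, (x⁹)¹¹ = x³, (x⁹)¹² = x¹², (x⁹)¹³ = x⁵, (x⁹)¹⁴ = x¹⁴, (x⁹)¹⁵ = x⁷, (x⁹)¹⁶ = e.
The smallest positive k with (x⁹)ᵏ = e is 16, so |⟨x⁹⟩| = 16.

Answer: 16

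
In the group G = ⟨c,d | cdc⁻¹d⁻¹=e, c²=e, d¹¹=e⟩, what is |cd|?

Compute successive powers until reaching e:
  (cd)¹ = cd, (cd)² = d², (cd)³ = cd³, (cd)⁴ = d⁴, (cd)⁵ = cd⁵, (cd)⁶ = d⁶, (cd)⁷ = cd⁷, (cd)⁸ = d⁸, (cd)⁹ = cd⁹, (cd)¹⁰ = d¹⁰, (cd)¹¹ = c, (cd)¹² = d, (cd)¹³ = cd², (cd)¹⁴ = d³, (cd)¹⁵ = cd⁴, (cd)¹⁶ = d⁵, (cd)¹⁷ = cd⁶, (cd)¹⁸ = d⁷, (cd)¹⁹ = cd⁸, (cd)²⁰ = d⁹, (cd)²¹ = cd¹⁰, (cd)²² = e.
The smallest positive k with (cd)ᵏ = e is 22.

Answer: 22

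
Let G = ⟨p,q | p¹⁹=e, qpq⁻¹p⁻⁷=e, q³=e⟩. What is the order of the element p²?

Compute successive powers until reaching e:
  (p²)¹ = p², (p²)² = p⁴, (p²)³ = p⁶, (p²)⁴ = p⁸, (p²)⁵ = p¹⁰, (p²)⁶ = p¹², (p²)⁷ = p¹⁴, (p²)⁸ = p¹⁶, (p²)⁹ = p¹⁸, (p²)¹⁰ = p, (p²)¹¹ = p³, (p²)¹² = p⁵, (p²)¹³ = p⁷, (p²)¹⁴ = p⁹, (p²)¹⁵ = p¹¹, (p²)¹⁶ = p¹³, (p²)¹⁷ = p¹⁵, (p²)¹⁸ = p¹⁷, (p²)¹⁹ = e.
The smallest positive k with (p²)ᵏ = e is 19.

Answer: 19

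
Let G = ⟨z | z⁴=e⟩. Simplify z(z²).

Compute z · (z²) by multiplying left to right and reducing via the relations at each step:
  z · z² = z³

Answer: z³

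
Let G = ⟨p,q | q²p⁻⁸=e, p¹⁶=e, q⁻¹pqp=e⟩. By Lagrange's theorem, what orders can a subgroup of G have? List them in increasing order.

|G| = 32 = 2⁵. By Lagrange's theorem the order of any subgroup divides 32; the divisors of 32 are 1, 2, 4, 8, 16, 32.

Answer: 1, 2, 4, 8, 16, 32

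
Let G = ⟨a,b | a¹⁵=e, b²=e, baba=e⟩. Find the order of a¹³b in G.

Compute successive powers until reaching e:
  (a¹³b)¹ = a¹³b, (a¹³b)² = e.
The smallest positive k with (a¹³b)ᵏ = e is 2.

Answer: 2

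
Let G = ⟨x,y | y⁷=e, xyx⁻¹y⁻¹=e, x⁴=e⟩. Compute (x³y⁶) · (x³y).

Compute (x³y⁶) · (x³y) by multiplying left to right and reducing via the relations at each step:
  (x³y⁶) · x³ = x²y⁶
  (x²y⁶) · y = x²

Answer: x²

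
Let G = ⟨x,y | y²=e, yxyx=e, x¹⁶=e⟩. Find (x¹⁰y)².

Compute successive powers of (x¹⁰y), reducing at each step:
  (x¹⁰y)²: (x¹⁰y) · x¹⁰ = y;   y · y = e

Answer: e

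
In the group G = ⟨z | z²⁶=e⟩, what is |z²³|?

Compute successive powers until reaching e:
  (z²³)¹ = z²³, (z²³)² = z²⁰, (z²³)³ = z¹⁷, (z²³)⁴ = z¹⁴, (z²³)⁵ = z¹¹, (z²³)⁶ = z⁸, (z²³)⁷ = z⁵, (z²³)⁸ = z², (z²³)⁹ = z²⁵, (z²³)¹⁰ = z²², (z²³)¹¹ = z¹⁹, (z²³)¹² = z¹⁶, (z²³)¹³ = z¹³, (z²³)¹⁴ = z¹⁰, (z²³)¹⁵ = z⁷, (z²³)¹⁶ = z⁴, (z²³)¹⁷ = z, (z²³)¹⁸ = z²⁴, (z²³)¹⁹ = z²¹, (z²³)²⁰ = z¹⁸, (z²³)²¹ = z¹⁵, (z²³)²² = z¹², (z²³)²³ = z⁹, (z²³)²⁴ = z⁶, (z²³)²⁵ = z³, (z²³)²⁶ = e.
The smallest positive k with (z²³)ᵏ = e is 26.

Answer: 26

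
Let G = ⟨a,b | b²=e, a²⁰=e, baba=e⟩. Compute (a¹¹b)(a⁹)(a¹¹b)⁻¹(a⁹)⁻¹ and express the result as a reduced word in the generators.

[(a¹¹b), (a⁹)] = (a¹¹b)·(a⁹)·(a¹¹b)⁻¹·(a⁹)⁻¹.
  (a¹¹b) · (a⁹) = a²b
  (a²b) · (a¹¹b) = a¹¹
  (a¹¹) · (a¹¹) = a²

Answer: a²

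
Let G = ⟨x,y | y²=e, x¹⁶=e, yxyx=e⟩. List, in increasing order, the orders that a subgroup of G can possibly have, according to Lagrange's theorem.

|G| = 32 = 2⁵. By Lagrange's theorem the order of any subgroup divides 32; the divisors of 32 are 1, 2, 4, 8, 16, 32.

Answer: 1, 2, 4, 8, 16, 32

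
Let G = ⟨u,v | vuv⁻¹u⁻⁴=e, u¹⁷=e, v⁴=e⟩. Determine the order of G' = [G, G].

G' = [G, G] is generated by all commutators. The generator-pair commutators are: [u, v] = u¹⁴.
The subgroup they normally generate is {e, u, u², u³, u⁴, u⁵, u⁶, u⁷, u⁸, u⁹, u¹⁰, u¹¹, u¹², u¹³, u¹⁴, u¹⁵, u¹⁶}, of order 17.
Check: |G/G'| = 68/17 = 4 is the order of the abelianisation.

Answer: 17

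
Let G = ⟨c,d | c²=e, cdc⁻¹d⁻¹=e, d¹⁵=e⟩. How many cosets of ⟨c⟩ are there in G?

First find ord(c) by computing successive powers:
  c¹ = c, c² = e.
So |⟨c⟩| = ord(c) = 2. With |G| = 30, by Lagrange [G : ⟨c⟩] = 30/2 = 15.

Answer: 15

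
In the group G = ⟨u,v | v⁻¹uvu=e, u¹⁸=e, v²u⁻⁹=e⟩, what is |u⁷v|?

Compute successive powers until reaching e:
  (u⁷v)¹ = u⁷v, (u⁷v)² = u⁹, (u⁷v)³ = u⁷v⁻¹, (u⁷v)⁴ = e.
The smallest positive k with (u⁷v)ᵏ = e is 4.

Answer: 4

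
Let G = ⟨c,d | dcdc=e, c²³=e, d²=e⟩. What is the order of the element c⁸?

Compute successive powers until reaching e:
  (c⁸)¹ = c⁸, (c⁸)² = c¹⁶, (c⁸)³ = c, (c⁸)⁴ = c⁹, (c⁸)⁵ = c¹⁷, (c⁸)⁶ = c², (c⁸)⁷ = c¹⁰, (c⁸)⁸ = c¹⁸, (c⁸)⁹ = c³, (c⁸)¹⁰ = c¹¹, (c⁸)¹¹ = c¹⁹, (c⁸)¹² = c⁴, (c⁸)¹³ = c¹², (c⁸)¹⁴ = c²⁰, (c⁸)¹⁵ = c⁵, (c⁸)¹⁶ = c¹³, (c⁸)¹⁷ = c²¹, (c⁸)¹⁸ = c⁶, (c⁸)¹⁹ = c¹⁴, (c⁸)²⁰ = c²², (c⁸)²¹ = c⁷, (c⁸)²² = c¹⁵, (c⁸)²³ = e.
The smallest positive k with (c⁸)ᵏ = e is 23.

Answer: 23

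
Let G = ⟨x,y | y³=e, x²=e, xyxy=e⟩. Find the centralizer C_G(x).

⟨x⟩ ⊆ C_G(x) since powers of x commute with x; so |C_G(x)| ≥ |⟨x⟩| = 2.
By orbit–stabilizer, |C_G(x)| = |G| / |conj. class of x| = 6 / 3 = 2.
The 2 elements commuting with x are {e, x}.

Answer: {e, x}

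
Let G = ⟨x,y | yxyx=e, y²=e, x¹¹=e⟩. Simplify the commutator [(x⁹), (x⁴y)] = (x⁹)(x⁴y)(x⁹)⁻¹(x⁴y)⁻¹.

[(x⁹), (x⁴y)] = (x⁹)·(x⁴y)·(x⁹)⁻¹·(x⁴y)⁻¹.
  (x⁹) · (x⁴y) = x²y
  (x²y) · (x²) = y
  y · (x⁴y) = x⁷

Answer: x⁷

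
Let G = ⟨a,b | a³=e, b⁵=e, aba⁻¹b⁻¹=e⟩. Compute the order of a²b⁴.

Compute successive powers until reaching e:
  (a²b⁴)¹ = a²b⁴, (a²b⁴)² = ab³, (a²b⁴)³ = b², (a²b⁴)⁴ = a²b, (a²b⁴)⁵ = a, (a²b⁴)⁶ = b⁴, (a²b⁴)⁷ = a²b³, (a²b⁴)⁸ = ab², (a²b⁴)⁹ = b, (a²b⁴)¹⁰ = a², (a²b⁴)¹¹ = ab⁴, (a²b⁴)¹² = b³, (a²b⁴)¹³ = a²b², (a²b⁴)¹⁴ = ab, (a²b⁴)¹⁵ = e.
The smallest positive k with (a²b⁴)ᵏ = e is 15.

Answer: 15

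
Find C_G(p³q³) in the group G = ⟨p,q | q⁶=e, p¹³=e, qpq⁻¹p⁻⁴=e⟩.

⟨p³q³⟩ ⊆ C_G(p³q³) since powers of p³q³ commute with p³q³; so |C_G(p³q³)| ≥ |⟨p³q³⟩| = 2.
By orbit–stabilizer, |C_G(p³q³)| = |G| / |conj. class of p³q³| = 78 / 13 = 6.
The 6 elements commuting with p³q³ are {e, pq⁴, p²q, p³q³, p⁶q⁵, p¹⁰q²}.

Answer: {e, pq⁴, p²q, p³q³, p⁶q⁵, p¹⁰q²}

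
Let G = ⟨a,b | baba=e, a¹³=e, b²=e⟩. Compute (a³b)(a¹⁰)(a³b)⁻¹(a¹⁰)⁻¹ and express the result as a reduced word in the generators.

[(a³b), (a¹⁰)] = (a³b)·(a¹⁰)·(a³b)⁻¹·(a¹⁰)⁻¹.
  (a³b) · (a¹⁰) = a⁶b
  (a⁶b) · (a³b) = a³
  (a³) · (a³) = a⁶

Answer: a⁶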